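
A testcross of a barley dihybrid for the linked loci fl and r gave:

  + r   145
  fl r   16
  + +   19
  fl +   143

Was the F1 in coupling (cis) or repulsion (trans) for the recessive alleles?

trans

The two most frequent classes are + r (145) and fl + (143); these are the parental (non-recombinant) types.
So the F1 carried + r on one chromosome and fl + on the other — the recessive alleles are on opposite chromosomes (trans / repulsion).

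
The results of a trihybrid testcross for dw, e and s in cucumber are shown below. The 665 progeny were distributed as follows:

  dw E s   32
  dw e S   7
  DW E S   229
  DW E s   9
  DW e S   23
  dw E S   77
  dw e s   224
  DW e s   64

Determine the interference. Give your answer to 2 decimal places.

The two most frequent reciprocal classes, dw e s and DW E S, are the parental types, so the F1 was dw e s / DW E S.
The two rarest classes, dw e S and DW E s, are the double crossovers. Comparing them with the parentals, only the s allele has switched, so s is the middle locus and the order is dw – s – e.
dw–s: (141 + 16)/665 = 0.2361; s–e: (55 + 16)/665 = 0.1068.
Expected DCO frequency = 0.2361 × 0.1068 ≈ 0.02522; observed = 16/665 ≈ 0.02406.
Coefficient of coincidence = 0.02406/0.02522 ≈ 0.95; interference = 1 − 0.95 = 0.05.

0.05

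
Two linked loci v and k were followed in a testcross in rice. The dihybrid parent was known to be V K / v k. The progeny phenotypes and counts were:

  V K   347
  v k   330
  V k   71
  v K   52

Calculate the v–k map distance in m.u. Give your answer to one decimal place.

15.4 m.u.

The recombinant classes are V k and v K: 71 + 52 = 123.
Recombination frequency = 123/800 = 0.1537 ≈ 15.4%, i.e. 15.4 m.u.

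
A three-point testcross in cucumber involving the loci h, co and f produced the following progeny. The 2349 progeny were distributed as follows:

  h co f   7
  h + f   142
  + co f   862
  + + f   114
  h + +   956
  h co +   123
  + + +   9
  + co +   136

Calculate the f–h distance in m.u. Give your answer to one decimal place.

12.5 m.u.

The two most frequent reciprocal classes, h + + and + co f, are the parental types, so the F1 was h + + / + co f.
The two rarest classes, + + + and h co f, are the double crossovers. Comparing them with the parentals, only the h allele has switched, so h is the middle locus and the order is f – h – co.
Crossovers in the f–h interval produce the single-crossover classes h + f and + co + (142 + 136 = 278) plus the double crossovers (16).
RF(f–h) = (278 + 16) / 2349 = 294/2349 = 0.1252 → 12.5 m.u.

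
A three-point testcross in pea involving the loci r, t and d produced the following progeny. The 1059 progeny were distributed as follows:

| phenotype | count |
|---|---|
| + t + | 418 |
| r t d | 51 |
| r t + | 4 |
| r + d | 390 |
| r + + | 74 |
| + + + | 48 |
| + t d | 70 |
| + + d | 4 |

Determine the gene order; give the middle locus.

The two most frequent reciprocal classes, + t + and r + d, are the parental types, so the F1 was + t + / r + d.
The two rarest classes, r t + and + + d, are the double crossovers. Comparing them with the parentals, only the r allele has switched, so r is the middle locus and the order is t – r – d.

r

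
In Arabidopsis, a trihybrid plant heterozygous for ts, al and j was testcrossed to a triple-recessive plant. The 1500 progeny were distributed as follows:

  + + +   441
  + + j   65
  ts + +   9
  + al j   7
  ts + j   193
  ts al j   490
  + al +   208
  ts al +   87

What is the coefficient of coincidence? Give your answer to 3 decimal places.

0.343

The two most frequent reciprocal classes, ts al j and + + +, are the parental types, so the F1 was ts al j / + + +.
The two rarest classes, + al j and ts + +, are the double crossovers. Comparing them with the parentals, only the ts allele has switched, so ts is the middle locus and the order is j – ts – al.
j–ts: (152 + 16)/1500 = 0.1120; ts–al: (401 + 16)/1500 = 0.2780.
Expected DCO frequency = 0.1120 × 0.2780 ≈ 0.03114; observed = 16/1500 ≈ 0.01067.
Coefficient of coincidence = 0.01067/0.03114 ≈ 0.343.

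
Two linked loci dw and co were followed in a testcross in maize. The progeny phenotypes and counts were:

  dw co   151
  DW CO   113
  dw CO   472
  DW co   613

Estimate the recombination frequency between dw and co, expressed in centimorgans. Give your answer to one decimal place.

19.6 centimorgans

The two most frequent classes, DW co (613) and dw CO (472), are the parental types, so the F1 was DW co / dw CO.
The recombinant classes are DW CO and dw co: 113 + 151 = 264.
Recombination frequency = 264/1349 = 0.1957 ≈ 19.6%, i.e. 19.6 centimorgans.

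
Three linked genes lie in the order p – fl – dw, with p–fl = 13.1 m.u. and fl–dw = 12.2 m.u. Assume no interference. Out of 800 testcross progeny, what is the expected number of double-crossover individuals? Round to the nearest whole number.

Map distances give recombination frequencies of 0.131 and 0.122 for the two intervals.
With no interference, expected double-crossover frequency = 0.131 × 0.122 = 0.01598.
Expected number = 0.01598 × 800 = 12.79 ≈ 13.

13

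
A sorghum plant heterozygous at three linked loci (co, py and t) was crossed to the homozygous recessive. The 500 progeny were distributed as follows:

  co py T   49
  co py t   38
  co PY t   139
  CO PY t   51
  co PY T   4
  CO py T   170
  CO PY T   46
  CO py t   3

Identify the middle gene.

The two most frequent reciprocal classes, co PY t and CO py T, are the parental types, so the F1 was co PY t / CO py T.
The two rarest classes, co PY T and CO py t, are the double crossovers. Comparing them with the parentals, only the t allele has switched, so t is the middle locus and the order is co – t – py.

t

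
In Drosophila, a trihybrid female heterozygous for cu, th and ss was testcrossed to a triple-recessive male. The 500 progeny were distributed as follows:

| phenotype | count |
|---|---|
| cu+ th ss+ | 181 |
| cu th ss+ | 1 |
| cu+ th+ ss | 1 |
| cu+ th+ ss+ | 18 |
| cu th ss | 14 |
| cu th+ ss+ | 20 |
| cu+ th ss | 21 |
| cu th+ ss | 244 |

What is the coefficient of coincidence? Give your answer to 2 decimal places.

The two most frequent reciprocal classes, cu th+ ss and cu+ th ss+, are the parental types, so the F1 was cu th+ ss / cu+ th ss+.
The two rarest classes, cu+ th+ ss and cu th ss+, are the double crossovers. Comparing them with the parentals, only the cu allele has switched, so cu is the middle locus and the order is th – cu – ss.
th–cu: (32 + 2)/500 = 0.0680; cu–ss: (41 + 2)/500 = 0.0860.
Expected DCO frequency = 0.0680 × 0.0860 ≈ 0.00585; observed = 2/500 ≈ 0.00400.
Coefficient of coincidence = 0.00400/0.00585 ≈ 0.68.

0.68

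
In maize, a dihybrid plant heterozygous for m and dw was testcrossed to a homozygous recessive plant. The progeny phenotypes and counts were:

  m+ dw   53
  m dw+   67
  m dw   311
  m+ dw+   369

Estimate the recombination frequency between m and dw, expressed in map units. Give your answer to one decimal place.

15.0 map units

The two most frequent classes, m+ dw+ (369) and m dw (311), are the parental types, so the F1 was m+ dw+ / m dw.
The recombinant classes are m+ dw and m dw+: 53 + 67 = 120.
Recombination frequency = 120/800 = 0.1500 ≈ 15.0%, i.e. 15.0 map units.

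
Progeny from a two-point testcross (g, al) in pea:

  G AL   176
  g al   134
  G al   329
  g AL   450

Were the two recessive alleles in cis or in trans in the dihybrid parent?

The two most frequent classes are G al (329) and g AL (450); these are the parental (non-recombinant) types.
So the F1 carried G al on one chromosome and g AL on the other — the recessive alleles are on opposite chromosomes (trans / repulsion).

trans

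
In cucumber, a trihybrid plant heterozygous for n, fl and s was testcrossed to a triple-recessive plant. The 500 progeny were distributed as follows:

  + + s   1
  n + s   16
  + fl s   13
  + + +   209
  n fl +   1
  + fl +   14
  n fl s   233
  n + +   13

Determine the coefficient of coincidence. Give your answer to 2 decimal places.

The two most frequent reciprocal classes, n fl s and + + +, are the parental types, so the F1 was n fl s / + + +.
The two rarest classes, n fl + and + + s, are the double crossovers. Comparing them with the parentals, only the s allele has switched, so s is the middle locus and the order is fl – s – n.
fl–s: (30 + 2)/500 = 0.0640; s–n: (26 + 2)/500 = 0.0560.
Expected DCO frequency = 0.0640 × 0.0560 ≈ 0.00358; observed = 2/500 ≈ 0.00400.
Coefficient of coincidence = 0.00400/0.00358 ≈ 1.12.

1.12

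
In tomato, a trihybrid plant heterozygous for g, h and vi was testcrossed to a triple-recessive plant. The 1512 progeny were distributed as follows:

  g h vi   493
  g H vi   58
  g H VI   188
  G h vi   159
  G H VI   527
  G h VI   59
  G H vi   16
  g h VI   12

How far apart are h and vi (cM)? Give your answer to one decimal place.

The two most frequent reciprocal classes, g h vi and G H VI, are the parental types, so the F1 was g h vi / G H VI.
The two rarest classes, g h VI and G H vi, are the double crossovers. Comparing them with the parentals, only the vi allele has switched, so vi is the middle locus and the order is g – vi – h.
Crossovers in the vi–h interval produce the single-crossover classes g H vi and G h VI (58 + 59 = 117) plus the double crossovers (28).
RF(vi–h) = (117 + 28) / 1512 = 145/1512 = 0.0959 → 9.6 cM.

9.6 cM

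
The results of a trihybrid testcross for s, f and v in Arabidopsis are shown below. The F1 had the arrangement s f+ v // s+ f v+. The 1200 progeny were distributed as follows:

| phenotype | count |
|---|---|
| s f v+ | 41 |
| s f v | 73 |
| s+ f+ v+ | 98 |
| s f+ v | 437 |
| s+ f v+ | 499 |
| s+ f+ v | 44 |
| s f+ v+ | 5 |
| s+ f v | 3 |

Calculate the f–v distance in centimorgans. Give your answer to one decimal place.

The two rarest classes, s f+ v+ and s+ f v, are the double crossovers. Comparing them with the parentals, only the v allele has switched, so v is the middle locus and the order is s – v – f.
Crossovers in the v–f interval produce the single-crossover classes s f v and s+ f+ v+ (73 + 98 = 171) plus the double crossovers (8).
RF(v–f) = (171 + 8) / 1200 = 179/1200 = 0.1492 → 14.9 centimorgans.

14.9 centimorgans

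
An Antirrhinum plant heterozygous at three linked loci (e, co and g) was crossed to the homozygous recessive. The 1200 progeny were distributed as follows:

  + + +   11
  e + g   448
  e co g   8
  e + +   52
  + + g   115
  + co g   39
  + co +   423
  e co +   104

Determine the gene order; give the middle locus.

The two most frequent reciprocal classes, + co + and e + g, are the parental types, so the F1 was + co + / e + g.
The two rarest classes, + + + and e co g, are the double crossovers. Comparing them with the parentals, only the co allele has switched, so co is the middle locus and the order is e – co – g.

co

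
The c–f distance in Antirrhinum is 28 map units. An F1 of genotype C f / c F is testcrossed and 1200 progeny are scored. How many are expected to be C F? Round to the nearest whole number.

168

A map distance of 28 map units corresponds to a recombination frequency of 0.280.
The F1 is C f / c F, so C F is a recombinant gamete class with expected frequency r/2 = 0.280/2 = 0.1400.
Expected number = 0.1400 × 1200 = 168.00 ≈ 168.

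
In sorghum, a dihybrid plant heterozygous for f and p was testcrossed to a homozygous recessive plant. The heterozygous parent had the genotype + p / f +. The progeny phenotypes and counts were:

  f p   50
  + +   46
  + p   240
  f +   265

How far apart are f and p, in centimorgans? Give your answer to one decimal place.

The recombinant classes are + + and f p: 46 + 50 = 96.
Recombination frequency = 96/601 = 0.1597 ≈ 16.0%, i.e. 16.0 centimorgans.

16.0 centimorgans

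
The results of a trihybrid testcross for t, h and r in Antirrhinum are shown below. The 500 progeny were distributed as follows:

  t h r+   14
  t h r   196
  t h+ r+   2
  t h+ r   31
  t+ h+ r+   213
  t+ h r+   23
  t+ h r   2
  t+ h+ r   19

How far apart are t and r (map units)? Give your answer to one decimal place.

7.4 map units

The two most frequent reciprocal classes, t+ h+ r+ and t h r, are the parental types, so the F1 was t+ h+ r+ / t h r.
The two rarest classes, t h+ r+ and t+ h r, are the double crossovers. Comparing them with the parentals, only the t allele has switched, so t is the middle locus and the order is r – t – h.
Crossovers in the r–t interval produce the single-crossover classes t+ h+ r and t h r+ (19 + 14 = 33) plus the double crossovers (4).
RF(r–t) = (33 + 4) / 500 = 37/500 = 0.0740 → 7.4 map units.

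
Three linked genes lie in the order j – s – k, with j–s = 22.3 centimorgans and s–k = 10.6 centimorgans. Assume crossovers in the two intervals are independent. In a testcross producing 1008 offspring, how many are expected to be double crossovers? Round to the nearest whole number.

24

Map distances give recombination frequencies of 0.223 and 0.106 for the two intervals.
With no interference, expected double-crossover frequency = 0.223 × 0.106 = 0.02364.
Expected number = 0.02364 × 1008 = 23.83 ≈ 24.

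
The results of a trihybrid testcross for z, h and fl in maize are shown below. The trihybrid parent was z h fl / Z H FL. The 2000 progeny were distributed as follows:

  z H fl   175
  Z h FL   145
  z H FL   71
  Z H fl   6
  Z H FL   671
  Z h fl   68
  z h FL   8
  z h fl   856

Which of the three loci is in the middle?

The two rarest classes, z h FL and Z H fl, are the double crossovers. Comparing them with the parentals, only the fl allele has switched, so fl is the middle locus and the order is h – fl – z.

fl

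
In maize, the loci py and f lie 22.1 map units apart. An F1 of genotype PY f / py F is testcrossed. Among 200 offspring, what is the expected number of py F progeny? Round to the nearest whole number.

A map distance of 22.1 map units corresponds to a recombination frequency of 0.221.
The F1 is PY f / py F, so py F is a parental gamete class with expected frequency (1 − r)/2 = 0.779/2 = 0.3895.
Expected number = 0.3895 × 200 = 77.90 ≈ 78.

78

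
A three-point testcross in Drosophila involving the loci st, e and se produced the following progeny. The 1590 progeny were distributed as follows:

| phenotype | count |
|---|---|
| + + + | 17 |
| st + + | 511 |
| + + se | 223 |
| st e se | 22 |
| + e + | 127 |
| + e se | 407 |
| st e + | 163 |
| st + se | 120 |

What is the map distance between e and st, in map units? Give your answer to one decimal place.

The two most frequent reciprocal classes, st + + and + e se, are the parental types, so the F1 was st + + / + e se.
The two rarest classes, + + + and st e se, are the double crossovers. Comparing them with the parentals, only the st allele has switched, so st is the middle locus and the order is se – st – e.
Crossovers in the st–e interval produce the single-crossover classes st e + and + + se (163 + 223 = 386) plus the double crossovers (39).
RF(st–e) = (386 + 39) / 1590 = 425/1590 = 0.2673 → 26.7 map units.

26.7 map units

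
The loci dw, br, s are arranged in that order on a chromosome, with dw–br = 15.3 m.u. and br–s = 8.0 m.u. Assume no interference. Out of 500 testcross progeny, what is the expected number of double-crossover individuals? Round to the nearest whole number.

Map distances give recombination frequencies of 0.153 and 0.080 for the two intervals.
With no interference, expected double-crossover frequency = 0.153 × 0.080 = 0.01224.
Expected number = 0.01224 × 500 = 6.12 ≈ 6.

6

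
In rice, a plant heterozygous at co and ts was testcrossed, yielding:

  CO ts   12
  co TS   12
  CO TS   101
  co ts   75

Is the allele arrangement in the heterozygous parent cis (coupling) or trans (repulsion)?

cis

The two most frequent classes are CO TS (101) and co ts (75); these are the parental (non-recombinant) types.
So the F1 carried CO TS on one chromosome and co ts on the other — the recessive alleles are on the same chromosome (cis / coupling).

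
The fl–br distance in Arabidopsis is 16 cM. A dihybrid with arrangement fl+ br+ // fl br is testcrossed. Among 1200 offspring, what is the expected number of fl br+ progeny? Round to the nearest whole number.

A map distance of 16 cM corresponds to a recombination frequency of 0.160.
The F1 is fl+ br+ / fl br, so fl br+ is a recombinant gamete class with expected frequency r/2 = 0.160/2 = 0.0800.
Expected number = 0.0800 × 1200 = 96.00 ≈ 96.

96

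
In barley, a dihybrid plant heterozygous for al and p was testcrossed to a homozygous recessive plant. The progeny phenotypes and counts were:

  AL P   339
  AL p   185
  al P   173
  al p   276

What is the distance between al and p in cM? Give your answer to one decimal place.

36.8 cM

The two most frequent classes, AL P (339) and al p (276), are the parental types, so the F1 was AL P / al p.
The recombinant classes are AL p and al P: 185 + 173 = 358.
Recombination frequency = 358/973 = 0.3679 ≈ 36.8%, i.e. 36.8 cM.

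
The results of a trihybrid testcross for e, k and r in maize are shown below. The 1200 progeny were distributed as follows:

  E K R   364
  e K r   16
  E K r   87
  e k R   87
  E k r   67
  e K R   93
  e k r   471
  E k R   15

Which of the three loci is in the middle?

The two most frequent reciprocal classes, e k r and E K R, are the parental types, so the F1 was e k r / E K R.
The two rarest classes, e K r and E k R, are the double crossovers. Comparing them with the parentals, only the k allele has switched, so k is the middle locus and the order is r – k – e.

k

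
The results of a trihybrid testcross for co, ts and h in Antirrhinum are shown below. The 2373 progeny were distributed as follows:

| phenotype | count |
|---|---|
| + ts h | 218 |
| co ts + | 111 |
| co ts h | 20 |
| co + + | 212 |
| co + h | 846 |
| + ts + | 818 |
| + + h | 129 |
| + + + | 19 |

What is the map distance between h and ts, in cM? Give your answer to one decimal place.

19.8 cM

The two most frequent reciprocal classes, co + h and + ts +, are the parental types, so the F1 was co + h / + ts +.
The two rarest classes, co ts h and + + +, are the double crossovers. Comparing them with the parentals, only the ts allele has switched, so ts is the middle locus and the order is co – ts – h.
Crossovers in the ts–h interval produce the single-crossover classes co + + and + ts h (212 + 218 = 430) plus the double crossovers (39).
RF(ts–h) = (430 + 39) / 2373 = 469/2373 = 0.1976 → 19.8 cM.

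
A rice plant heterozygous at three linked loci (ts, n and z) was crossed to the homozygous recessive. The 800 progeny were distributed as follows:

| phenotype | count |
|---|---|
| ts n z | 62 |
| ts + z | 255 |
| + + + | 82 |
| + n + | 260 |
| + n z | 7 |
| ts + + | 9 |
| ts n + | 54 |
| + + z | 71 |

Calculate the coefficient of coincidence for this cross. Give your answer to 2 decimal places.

0.57

The two most frequent reciprocal classes, ts + z and + n +, are the parental types, so the F1 was ts + z / + n +.
The two rarest classes, ts + + and + n z, are the double crossovers. Comparing them with the parentals, only the z allele has switched, so z is the middle locus and the order is ts – z – n.
ts–z: (125 + 16)/800 = 0.1762; z–n: (144 + 16)/800 = 0.2000.
Expected DCO frequency = 0.1762 × 0.2000 ≈ 0.03524; observed = 16/800 ≈ 0.02000.
Coefficient of coincidence = 0.02000/0.03524 ≈ 0.57.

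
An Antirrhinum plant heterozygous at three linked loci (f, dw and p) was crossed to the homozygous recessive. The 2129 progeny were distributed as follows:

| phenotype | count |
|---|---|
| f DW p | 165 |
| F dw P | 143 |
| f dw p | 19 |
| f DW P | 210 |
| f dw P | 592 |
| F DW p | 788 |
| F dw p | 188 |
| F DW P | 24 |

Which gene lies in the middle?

p

The two most frequent reciprocal classes, F DW p and f dw P, are the parental types, so the F1 was F DW p / f dw P.
The two rarest classes, F DW P and f dw p, are the double crossovers. Comparing them with the parentals, only the p allele has switched, so p is the middle locus and the order is f – p – dw.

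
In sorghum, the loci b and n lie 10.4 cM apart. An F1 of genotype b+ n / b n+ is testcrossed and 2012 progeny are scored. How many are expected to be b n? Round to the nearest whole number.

105

A map distance of 10.4 cM corresponds to a recombination frequency of 0.104.
The F1 is b+ n / b n+, so b n is a recombinant gamete class with expected frequency r/2 = 0.104/2 = 0.0520.
Expected number = 0.0520 × 2012 = 104.62 ≈ 105.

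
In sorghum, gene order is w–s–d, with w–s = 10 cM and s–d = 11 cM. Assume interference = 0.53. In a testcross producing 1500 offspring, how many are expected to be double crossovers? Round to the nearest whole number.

Map distances give recombination frequencies of 0.100 and 0.110 for the two intervals.
With interference 0.53 (so coincidence = 0.47), expected double-crossover frequency = 0.100 × 0.110 × 0.47 = 0.00517.
Expected number = 0.00517 × 1500 = 7.75 ≈ 8.

8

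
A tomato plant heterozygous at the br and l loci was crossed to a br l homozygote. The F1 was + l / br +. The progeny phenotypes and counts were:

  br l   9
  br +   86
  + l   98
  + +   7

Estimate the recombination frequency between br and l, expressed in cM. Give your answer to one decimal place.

8.0 cM

The recombinant classes are + + and br l: 7 + 9 = 16.
Recombination frequency = 16/200 = 0.0800 ≈ 8.0%, i.e. 8.0 cM.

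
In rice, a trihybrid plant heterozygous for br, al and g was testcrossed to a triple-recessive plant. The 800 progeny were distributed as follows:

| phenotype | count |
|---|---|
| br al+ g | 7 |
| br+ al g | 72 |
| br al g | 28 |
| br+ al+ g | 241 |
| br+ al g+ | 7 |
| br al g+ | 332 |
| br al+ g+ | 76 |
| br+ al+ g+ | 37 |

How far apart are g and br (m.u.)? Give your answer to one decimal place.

The two most frequent reciprocal classes, br+ al+ g and br al g+, are the parental types, so the F1 was br+ al+ g / br al g+.
The two rarest classes, br al+ g and br+ al g+, are the double crossovers. Comparing them with the parentals, only the br allele has switched, so br is the middle locus and the order is al – br – g.
Crossovers in the br–g interval produce the single-crossover classes br+ al+ g+ and br al g (37 + 28 = 65) plus the double crossovers (14).
RF(br–g) = (65 + 14) / 800 = 79/800 = 0.0988 → 9.9 m.u.

9.9 m.u.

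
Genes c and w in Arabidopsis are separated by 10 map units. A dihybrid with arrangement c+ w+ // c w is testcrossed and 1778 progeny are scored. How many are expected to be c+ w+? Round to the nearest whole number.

A map distance of 10 map units corresponds to a recombination frequency of 0.100.
The F1 is c+ w+ / c w, so c+ w+ is a parental gamete class with expected frequency (1 − r)/2 = 0.900/2 = 0.4500.
Expected number = 0.4500 × 1778 = 800.10 ≈ 800.

800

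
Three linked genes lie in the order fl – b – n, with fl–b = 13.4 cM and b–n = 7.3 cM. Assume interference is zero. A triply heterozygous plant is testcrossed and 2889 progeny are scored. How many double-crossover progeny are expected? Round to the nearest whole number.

28

Map distances give recombination frequencies of 0.134 and 0.073 for the two intervals.
With no interference, expected double-crossover frequency = 0.134 × 0.073 = 0.00978.
Expected number = 0.00978 × 2889 = 28.26 ≈ 28.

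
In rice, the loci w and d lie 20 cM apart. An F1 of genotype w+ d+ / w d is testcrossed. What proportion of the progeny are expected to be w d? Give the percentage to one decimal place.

A map distance of 20 cM corresponds to a recombination frequency of 0.200.
The F1 is w+ d+ / w d, so w d is a parental gamete class with expected frequency (1 − r)/2 = 0.800/2 = 0.4000.
That is 0.4000 = 40.0% of the progeny.

40.0%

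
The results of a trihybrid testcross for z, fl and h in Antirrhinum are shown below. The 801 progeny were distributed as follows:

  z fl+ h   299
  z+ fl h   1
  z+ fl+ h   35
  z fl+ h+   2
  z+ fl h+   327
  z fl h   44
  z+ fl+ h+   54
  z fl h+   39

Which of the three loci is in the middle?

h

The two most frequent reciprocal classes, z+ fl h+ and z fl+ h, are the parental types, so the F1 was z+ fl h+ / z fl+ h.
The two rarest classes, z+ fl h and z fl+ h+, are the double crossovers. Comparing them with the parentals, only the h allele has switched, so h is the middle locus and the order is fl – h – z.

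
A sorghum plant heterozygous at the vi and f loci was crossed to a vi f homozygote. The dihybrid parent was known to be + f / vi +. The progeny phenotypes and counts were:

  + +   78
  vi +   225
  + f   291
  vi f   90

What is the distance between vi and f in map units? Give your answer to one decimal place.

24.6 map units

The recombinant classes are + + and vi f: 78 + 90 = 168.
Recombination frequency = 168/684 = 0.2456 ≈ 24.6%, i.e. 24.6 map units.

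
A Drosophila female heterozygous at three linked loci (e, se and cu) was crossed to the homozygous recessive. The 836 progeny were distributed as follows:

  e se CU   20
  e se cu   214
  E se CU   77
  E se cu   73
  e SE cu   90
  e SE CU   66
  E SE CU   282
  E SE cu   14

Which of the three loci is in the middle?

The two most frequent reciprocal classes, E SE CU and e se cu, are the parental types, so the F1 was E SE CU / e se cu.
The two rarest classes, E SE cu and e se CU, are the double crossovers. Comparing them with the parentals, only the cu allele has switched, so cu is the middle locus and the order is e – cu – se.

cu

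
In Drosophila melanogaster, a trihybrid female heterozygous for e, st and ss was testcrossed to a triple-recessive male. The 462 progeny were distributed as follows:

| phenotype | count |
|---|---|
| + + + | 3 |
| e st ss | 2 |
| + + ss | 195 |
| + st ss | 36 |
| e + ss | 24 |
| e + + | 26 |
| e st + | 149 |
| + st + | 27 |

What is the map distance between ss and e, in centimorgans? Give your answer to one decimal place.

12.1 centimorgans

The two most frequent reciprocal classes, e st + and + + ss, are the parental types, so the F1 was e st + / + + ss.
The two rarest classes, e st ss and + + +, are the double crossovers. Comparing them with the parentals, only the ss allele has switched, so ss is the middle locus and the order is e – ss – st.
Crossovers in the e–ss interval produce the single-crossover classes + st + and e + ss (27 + 24 = 51) plus the double crossovers (5).
RF(e–ss) = (51 + 5) / 462 = 56/462 = 0.1212 → 12.1 centimorgans.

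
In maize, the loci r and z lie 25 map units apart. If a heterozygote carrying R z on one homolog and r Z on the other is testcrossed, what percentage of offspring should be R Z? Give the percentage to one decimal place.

A map distance of 25 map units corresponds to a recombination frequency of 0.250.
The F1 is R z / r Z, so R Z is a recombinant gamete class with expected frequency r/2 = 0.250/2 = 0.1250.
That is 0.1250 = 12.5% of the progeny.

12.5%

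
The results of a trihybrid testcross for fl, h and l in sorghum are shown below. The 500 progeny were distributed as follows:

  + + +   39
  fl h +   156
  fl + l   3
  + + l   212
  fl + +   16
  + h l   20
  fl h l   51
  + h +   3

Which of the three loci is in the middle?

The two most frequent reciprocal classes, fl h + and + + l, are the parental types, so the F1 was fl h + / + + l.
The two rarest classes, + h + and fl + l, are the double crossovers. Comparing them with the parentals, only the fl allele has switched, so fl is the middle locus and the order is h – fl – l.

fl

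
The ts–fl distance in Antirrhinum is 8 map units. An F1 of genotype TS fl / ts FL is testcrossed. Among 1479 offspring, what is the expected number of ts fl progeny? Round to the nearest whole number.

A map distance of 8 map units corresponds to a recombination frequency of 0.080.
The F1 is TS fl / ts FL, so ts fl is a recombinant gamete class with expected frequency r/2 = 0.080/2 = 0.0400.
Expected number = 0.0400 × 1479 = 59.16 ≈ 59.

59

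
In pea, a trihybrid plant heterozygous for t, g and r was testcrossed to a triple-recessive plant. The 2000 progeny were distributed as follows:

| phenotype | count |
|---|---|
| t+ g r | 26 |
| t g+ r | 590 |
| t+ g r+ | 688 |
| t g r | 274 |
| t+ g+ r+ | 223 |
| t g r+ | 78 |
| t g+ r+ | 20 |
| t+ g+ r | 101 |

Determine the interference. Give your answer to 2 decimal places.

0.25

The two most frequent reciprocal classes, t+ g r+ and t g+ r, are the parental types, so the F1 was t+ g r+ / t g+ r.
The two rarest classes, t+ g r and t g+ r+, are the double crossovers. Comparing them with the parentals, only the r allele has switched, so r is the middle locus and the order is g – r – t.
g–r: (497 + 46)/2000 = 0.2715; r–t: (179 + 46)/2000 = 0.1125.
Expected DCO frequency = 0.2715 × 0.1125 ≈ 0.03054; observed = 46/2000 ≈ 0.02300.
Coefficient of coincidence = 0.02300/0.03054 ≈ 0.75; interference = 1 − 0.75 = 0.25.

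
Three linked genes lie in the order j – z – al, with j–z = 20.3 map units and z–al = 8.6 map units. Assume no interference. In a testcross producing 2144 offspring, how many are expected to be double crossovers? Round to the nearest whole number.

Map distances give recombination frequencies of 0.203 and 0.086 for the two intervals.
With no interference, expected double-crossover frequency = 0.203 × 0.086 = 0.01746.
Expected number = 0.01746 × 2144 = 37.43 ≈ 37.

37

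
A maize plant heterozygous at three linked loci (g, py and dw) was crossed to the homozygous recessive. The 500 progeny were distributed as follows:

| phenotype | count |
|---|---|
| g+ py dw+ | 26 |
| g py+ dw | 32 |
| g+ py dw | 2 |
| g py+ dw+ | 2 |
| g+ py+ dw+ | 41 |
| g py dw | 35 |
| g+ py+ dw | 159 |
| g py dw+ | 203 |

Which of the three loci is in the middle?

The two most frequent reciprocal classes, g+ py+ dw and g py dw+, are the parental types, so the F1 was g+ py+ dw / g py dw+.
The two rarest classes, g+ py dw and g py+ dw+, are the double crossovers. Comparing them with the parentals, only the py allele has switched, so py is the middle locus and the order is g – py – dw.

py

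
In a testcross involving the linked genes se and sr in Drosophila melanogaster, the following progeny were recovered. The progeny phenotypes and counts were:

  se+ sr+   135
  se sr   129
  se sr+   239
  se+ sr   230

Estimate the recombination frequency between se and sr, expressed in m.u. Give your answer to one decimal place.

The two most frequent classes, se+ sr (230) and se sr+ (239), are the parental types, so the F1 was se+ sr / se sr+.
The recombinant classes are se+ sr+ and se sr: 135 + 129 = 264.
Recombination frequency = 264/733 = 0.3602 ≈ 36.0%, i.e. 36.0 m.u.

36.0 m.u.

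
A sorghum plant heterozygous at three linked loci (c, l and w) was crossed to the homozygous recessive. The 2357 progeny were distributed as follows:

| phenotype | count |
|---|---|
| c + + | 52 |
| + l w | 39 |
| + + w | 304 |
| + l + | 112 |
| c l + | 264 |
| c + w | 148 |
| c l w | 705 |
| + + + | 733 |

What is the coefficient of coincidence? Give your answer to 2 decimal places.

0.93

The two most frequent reciprocal classes, + + + and c l w, are the parental types, so the F1 was + + + / c l w.
The two rarest classes, c + + and + l w, are the double crossovers. Comparing them with the parentals, only the c allele has switched, so c is the middle locus and the order is w – c – l.
w–c: (568 + 91)/2357 = 0.2796; c–l: (260 + 91)/2357 = 0.1489.
Expected DCO frequency = 0.2796 × 0.1489 ≈ 0.04163; observed = 91/2357 ≈ 0.03861.
Coefficient of coincidence = 0.03861/0.04163 ≈ 0.93.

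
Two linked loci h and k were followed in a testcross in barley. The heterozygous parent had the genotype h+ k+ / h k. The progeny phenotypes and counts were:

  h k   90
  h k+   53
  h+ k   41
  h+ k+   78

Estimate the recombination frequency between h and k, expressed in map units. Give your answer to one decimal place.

35.9 map units

The recombinant classes are h+ k and h k+: 41 + 53 = 94.
Recombination frequency = 94/262 = 0.3588 ≈ 35.9%, i.e. 35.9 map units.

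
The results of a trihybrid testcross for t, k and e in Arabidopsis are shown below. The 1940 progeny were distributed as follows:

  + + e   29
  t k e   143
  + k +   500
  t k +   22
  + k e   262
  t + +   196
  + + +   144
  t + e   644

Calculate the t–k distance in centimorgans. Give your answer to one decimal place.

The two most frequent reciprocal classes, + k + and t + e, are the parental types, so the F1 was + k + / t + e.
The two rarest classes, t k + and + + e, are the double crossovers. Comparing them with the parentals, only the t allele has switched, so t is the middle locus and the order is e – t – k.
Crossovers in the t–k interval produce the single-crossover classes + + + and t k e (144 + 143 = 287) plus the double crossovers (51).
RF(t–k) = (287 + 51) / 1940 = 338/1940 = 0.1742 → 17.4 centimorgans.

17.4 centimorgans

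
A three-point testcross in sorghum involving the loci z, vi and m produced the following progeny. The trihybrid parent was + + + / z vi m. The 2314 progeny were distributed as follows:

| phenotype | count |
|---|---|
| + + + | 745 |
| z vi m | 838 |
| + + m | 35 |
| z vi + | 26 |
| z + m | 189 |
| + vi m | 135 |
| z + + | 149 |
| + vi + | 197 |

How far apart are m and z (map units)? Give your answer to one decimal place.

The two rarest classes, + + m and z vi +, are the double crossovers. Comparing them with the parentals, only the m allele has switched, so m is the middle locus and the order is vi – m – z.
Crossovers in the m–z interval produce the single-crossover classes z + + and + vi m (149 + 135 = 284) plus the double crossovers (61).
RF(m–z) = (284 + 61) / 2314 = 345/2314 = 0.1491 → 14.9 map units.

14.9 map units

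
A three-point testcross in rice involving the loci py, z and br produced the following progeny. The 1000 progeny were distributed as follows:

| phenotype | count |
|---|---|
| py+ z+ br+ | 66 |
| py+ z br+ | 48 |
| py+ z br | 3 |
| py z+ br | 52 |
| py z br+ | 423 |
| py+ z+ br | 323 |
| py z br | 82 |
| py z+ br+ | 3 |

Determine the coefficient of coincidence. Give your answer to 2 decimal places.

The two most frequent reciprocal classes, py+ z+ br and py z br+, are the parental types, so the F1 was py+ z+ br / py z br+.
The two rarest classes, py+ z br and py z+ br+, are the double crossovers. Comparing them with the parentals, only the z allele has switched, so z is the middle locus and the order is br – z – py.
br–z: (148 + 6)/1000 = 0.1540; z–py: (100 + 6)/1000 = 0.1060.
Expected DCO frequency = 0.1540 × 0.1060 ≈ 0.01632; observed = 6/1000 ≈ 0.00600.
Coefficient of coincidence = 0.00600/0.01632 ≈ 0.37.

0.37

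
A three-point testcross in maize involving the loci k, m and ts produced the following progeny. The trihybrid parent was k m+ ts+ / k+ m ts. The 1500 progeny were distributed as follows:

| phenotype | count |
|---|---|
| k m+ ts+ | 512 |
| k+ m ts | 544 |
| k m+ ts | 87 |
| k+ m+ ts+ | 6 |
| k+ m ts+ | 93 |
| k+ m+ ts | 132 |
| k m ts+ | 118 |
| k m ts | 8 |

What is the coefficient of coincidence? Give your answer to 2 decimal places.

The two rarest classes, k+ m+ ts+ and k m ts, are the double crossovers. Comparing them with the parentals, only the k allele has switched, so k is the middle locus and the order is ts – k – m.
ts–k: (180 + 14)/1500 = 0.1293; k–m: (250 + 14)/1500 = 0.1760.
Expected DCO frequency = 0.1293 × 0.1760 ≈ 0.02276; observed = 14/1500 ≈ 0.00933.
Coefficient of coincidence = 0.00933/0.02276 ≈ 0.41.

0.41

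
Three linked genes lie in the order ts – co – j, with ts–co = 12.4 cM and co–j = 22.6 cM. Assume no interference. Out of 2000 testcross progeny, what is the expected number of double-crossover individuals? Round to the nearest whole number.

56

Map distances give recombination frequencies of 0.124 and 0.226 for the two intervals.
With no interference, expected double-crossover frequency = 0.124 × 0.226 = 0.02802.
Expected number = 0.02802 × 2000 = 56.05 ≈ 56.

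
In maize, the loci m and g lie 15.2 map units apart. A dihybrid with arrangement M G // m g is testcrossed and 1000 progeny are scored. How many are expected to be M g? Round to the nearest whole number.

76

A map distance of 15.2 map units corresponds to a recombination frequency of 0.152.
The F1 is M G / m g, so M g is a recombinant gamete class with expected frequency r/2 = 0.152/2 = 0.0760.
Expected number = 0.0760 × 1000 = 76.00 ≈ 76.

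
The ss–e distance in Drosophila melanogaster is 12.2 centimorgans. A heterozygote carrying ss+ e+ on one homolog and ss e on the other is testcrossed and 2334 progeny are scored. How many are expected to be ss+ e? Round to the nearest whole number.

A map distance of 12.2 centimorgans corresponds to a recombination frequency of 0.122.
The F1 is ss+ e+ / ss e, so ss+ e is a recombinant gamete class with expected frequency r/2 = 0.122/2 = 0.0610.
Expected number = 0.0610 × 2334 = 142.37 ≈ 142.

142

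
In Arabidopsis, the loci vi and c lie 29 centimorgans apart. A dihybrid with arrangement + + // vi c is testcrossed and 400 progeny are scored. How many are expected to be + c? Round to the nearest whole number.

A map distance of 29 centimorgans corresponds to a recombination frequency of 0.290.
The F1 is + + / vi c, so + c is a recombinant gamete class with expected frequency r/2 = 0.290/2 = 0.1450.
Expected number = 0.1450 × 400 = 58.00 ≈ 58.

58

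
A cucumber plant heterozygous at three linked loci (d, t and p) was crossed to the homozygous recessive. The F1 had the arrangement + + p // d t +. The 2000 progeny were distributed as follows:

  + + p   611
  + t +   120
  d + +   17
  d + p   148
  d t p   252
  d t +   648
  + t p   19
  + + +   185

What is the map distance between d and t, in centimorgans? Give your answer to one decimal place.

15.2 centimorgans

The two rarest classes, + t p and d + +, are the double crossovers. Comparing them with the parentals, only the t allele has switched, so t is the middle locus and the order is d – t – p.
Crossovers in the d–t interval produce the single-crossover classes d + p and + t + (148 + 120 = 268) plus the double crossovers (36).
RF(d–t) = (268 + 36) / 2000 = 304/2000 = 0.1520 → 15.2 centimorgans.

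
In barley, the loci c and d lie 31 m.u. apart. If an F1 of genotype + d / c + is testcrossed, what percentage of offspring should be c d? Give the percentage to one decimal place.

15.5%

A map distance of 31 m.u. corresponds to a recombination frequency of 0.310.
The F1 is + d / c +, so c d is a recombinant gamete class with expected frequency r/2 = 0.310/2 = 0.1550.
That is 0.1550 = 15.5% of the progeny.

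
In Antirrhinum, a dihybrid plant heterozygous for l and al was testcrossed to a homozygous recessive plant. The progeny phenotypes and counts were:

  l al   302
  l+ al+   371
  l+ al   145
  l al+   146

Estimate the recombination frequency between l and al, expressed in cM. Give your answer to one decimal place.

The two most frequent classes, l+ al+ (371) and l al (302), are the parental types, so the F1 was l+ al+ / l al.
The recombinant classes are l+ al and l al+: 145 + 146 = 291.
Recombination frequency = 291/964 = 0.3019 ≈ 30.2%, i.e. 30.2 cM.

30.2 cM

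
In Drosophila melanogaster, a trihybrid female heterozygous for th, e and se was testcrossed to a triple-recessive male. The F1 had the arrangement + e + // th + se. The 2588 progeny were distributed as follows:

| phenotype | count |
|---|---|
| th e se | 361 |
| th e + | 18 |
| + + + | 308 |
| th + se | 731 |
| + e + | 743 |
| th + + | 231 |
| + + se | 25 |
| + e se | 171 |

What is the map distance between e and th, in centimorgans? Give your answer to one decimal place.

The two rarest classes, th e + and + + se, are the double crossovers. Comparing them with the parentals, only the th allele has switched, so th is the middle locus and the order is e – th – se.
Crossovers in the e–th interval produce the single-crossover classes + + + and th e se (308 + 361 = 669) plus the double crossovers (43).
RF(e–th) = (669 + 43) / 2588 = 712/2588 = 0.2751 → 27.5 centimorgans.

27.5 centimorgans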